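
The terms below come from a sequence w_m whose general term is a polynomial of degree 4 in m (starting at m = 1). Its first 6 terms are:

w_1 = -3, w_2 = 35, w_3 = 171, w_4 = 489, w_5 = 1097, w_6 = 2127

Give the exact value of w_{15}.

1st diffs: 38, 136, 318, 608, 1030.
2nd diffs: 98, 182, 290, 422.
3rd diffs: 84, 108, 132.
4th diffs: 24, 24 (constant).
So w_m = m^4 + 4m^3 - 5m - 3.
Evaluating at m = 15 gives w_{15} = 64047.

64047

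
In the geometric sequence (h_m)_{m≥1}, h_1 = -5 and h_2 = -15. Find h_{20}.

-5811307335

Common ratio r = 3.
h_m = (-5)·3^(m-1).
h_{20} = (-5)·3^19 = -5811307335.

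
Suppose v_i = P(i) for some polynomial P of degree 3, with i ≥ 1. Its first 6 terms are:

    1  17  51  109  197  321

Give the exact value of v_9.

969

1st diffs: 16, 34, 58, 88, 124.
2nd diffs: 18, 24, 30, 36.
3rd diffs: 6, 6, 6 (constant).
Newton forward-difference form: v_i = 1 + 16·C(i-1,1) + 18·C(i-1,2) + 6·C(i-1,3).
At i = 9: i-1 = 8, so v_9 = 1 + 128 + 504 + 336 = 969.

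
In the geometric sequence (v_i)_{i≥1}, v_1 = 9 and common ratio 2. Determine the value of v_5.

v_i = 9·2^(i-1).
v_5 = 9·2^4 = 144.

144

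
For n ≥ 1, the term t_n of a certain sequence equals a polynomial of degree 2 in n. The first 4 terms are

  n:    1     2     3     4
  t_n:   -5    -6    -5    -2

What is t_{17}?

1st diffs: -1, 1, 3.
2nd diffs: 2, 2 (constant).
So t_n = n^2 - 4n - 2.
Evaluating at n = 17 gives t_{17} = 219.

219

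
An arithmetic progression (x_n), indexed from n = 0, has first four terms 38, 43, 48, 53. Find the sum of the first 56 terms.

Common difference d = 5.
x_n = 38 + (n - 0)·5.
x_{55} = 313; S = 56·(38 + 313)/2 = 9828.

9828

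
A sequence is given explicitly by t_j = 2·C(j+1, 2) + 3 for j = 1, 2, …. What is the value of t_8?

75

C(9, 2) = 36, so t_8 = 75.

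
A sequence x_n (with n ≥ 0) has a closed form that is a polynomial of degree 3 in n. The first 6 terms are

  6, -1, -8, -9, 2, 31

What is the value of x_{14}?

2092

1st diffs: -7, -7, -1, 11, 29.
2nd diffs: 0, 6, 12, 18.
3rd diffs: 6, 6, 6 (constant).
Newton forward-difference form: x_n = 6 + (-7)·C(n,1) + 6·C(n,3).
At n = 14: n = 14, so x_{14} = 6 - 98 + 2184 = 2092.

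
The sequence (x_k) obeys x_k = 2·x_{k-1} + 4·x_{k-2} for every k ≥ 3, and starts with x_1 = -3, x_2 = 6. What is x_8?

1920

Step forward from the initial values:
x_3 = 0;  x_4 = 24;  x_5 = 48;  x_6 = 192;  x_7 = 576;  x_8 = 1920.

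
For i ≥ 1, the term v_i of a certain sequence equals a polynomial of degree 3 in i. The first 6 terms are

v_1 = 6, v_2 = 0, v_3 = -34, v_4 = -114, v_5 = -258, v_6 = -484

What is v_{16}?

1st diffs: -6, -34, -80, -144, -226.
2nd diffs: -28, -46, -64, -82.
3rd diffs: -18, -18, -18 (constant).
Newton forward-difference form: v_i = 6 + (-6)·C(i-1,1) + (-28)·C(i-1,2) + (-18)·C(i-1,3).
At i = 16: i-1 = 15, so v_{16} = 6 - 90 - 2940 - 8190 = -11214.

-11214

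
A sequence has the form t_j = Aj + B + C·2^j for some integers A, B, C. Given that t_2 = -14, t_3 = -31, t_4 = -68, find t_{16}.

Write the equations: 2A + B + 4C = -14; 3A + B + 8C = -31; 4A + B + 16C = -68.
Subtracting the first from the second: A + 4C = -17.
Subtracting the second from the third: A + 8C = -37.
Solving: C = -5, A = 3, then B = 0.
Therefore t_{16} = 48 + 0 + (-5)·65536 = -327632.

-327632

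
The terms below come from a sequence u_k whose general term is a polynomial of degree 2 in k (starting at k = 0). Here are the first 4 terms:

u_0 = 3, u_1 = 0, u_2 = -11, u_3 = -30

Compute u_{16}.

1st diffs: -3, -11, -19.
2nd diffs: -8, -8 (constant).
So u_k = -4k^2 + k + 3.
Evaluating at k = 16 gives u_{16} = -1005.

-1005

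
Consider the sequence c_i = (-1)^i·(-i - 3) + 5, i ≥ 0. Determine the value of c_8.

-6

(-1)^8 = 1; -i - 3 at i=8 is -11; so c_8 = -6.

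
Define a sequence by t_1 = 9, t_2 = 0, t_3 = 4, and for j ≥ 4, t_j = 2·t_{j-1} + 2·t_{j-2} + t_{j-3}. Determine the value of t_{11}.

t_4 = 17; t_5 = 42; t_6 = 122; t_7 = 345; t_8 = 976; t_9 = 2764; t_{10} = 7825; t_{11} = 22154.

22154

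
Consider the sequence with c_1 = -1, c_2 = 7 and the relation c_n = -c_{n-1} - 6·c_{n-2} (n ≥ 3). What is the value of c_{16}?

Applying the relation repeatedly:
c_3 = -1, c_4 = -41, c_5 = 47, …, c_{13} = 115439, c_{14} = -224633, c_{15} = -468001, c_{16} = 1815799.

1815799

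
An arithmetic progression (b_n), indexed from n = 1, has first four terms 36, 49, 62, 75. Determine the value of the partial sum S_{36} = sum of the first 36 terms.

9486

Common difference d = 13.
b_n = 36 + (n - 1)·13.
b_{36} = 491; S = 36·(36 + 491)/2 = 9486.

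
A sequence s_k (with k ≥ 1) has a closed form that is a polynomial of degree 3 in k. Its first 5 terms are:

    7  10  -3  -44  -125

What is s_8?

-728

1st diffs: 3, -13, -41, -81.
2nd diffs: -16, -28, -40.
3rd diffs: -12, -12 (constant).
So s_k = -2k^3 + 4k^2 + 5k.
Evaluating at k = 8 gives s_8 = -728.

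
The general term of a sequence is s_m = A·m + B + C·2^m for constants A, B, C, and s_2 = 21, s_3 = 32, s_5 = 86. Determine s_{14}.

32817

The three given values yield: 2A + B + 4C = 21; 3A + B + 8C = 32; 5A + B + 32C = 86.
Subtracting the first from the second: A + 4C = 11.
Subtracting the second from the third: 2A + 24C = 54.
Solving: C = 2, A = 3, then B = 7.
Therefore s_{14} = 42 + 7 + 2·16384 = 32817.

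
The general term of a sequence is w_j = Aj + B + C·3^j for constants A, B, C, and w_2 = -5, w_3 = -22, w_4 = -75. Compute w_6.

The three given values yield: 2A + B + 9C = -5; 3A + B + 27C = -22; 4A + B + 81C = -75.
Subtracting the first from the second: A + 18C = -17.
Subtracting the second from the third: A + 54C = -53.
Solving: C = -1, A = 1, then B = 2.
Hence w_6 = 1·6 + 2 + (-1)·729 = -721.

-721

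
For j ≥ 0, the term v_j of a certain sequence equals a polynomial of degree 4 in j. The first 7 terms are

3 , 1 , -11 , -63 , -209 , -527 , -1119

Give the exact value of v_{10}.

-9107

1st diffs: -2, -12, -52, -146, -318, -592.
2nd diffs: -10, -40, -94, -172, -274.
3rd diffs: -30, -54, -78, -102.
4th diffs: -24, -24, -24 (constant).
Newton forward-difference form: v_j = 3 + (-2)·C(j,1) + (-10)·C(j,2) + (-30)·C(j,3) + (-24)·C(j,4).
At j = 10: j = 10, so v_{10} = 3 - 20 - 450 - 3600 - 5040 = -9107.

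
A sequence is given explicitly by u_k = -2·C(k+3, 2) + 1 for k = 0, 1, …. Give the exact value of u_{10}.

C(13, 2) = 78, so u_{10} = -155.

-155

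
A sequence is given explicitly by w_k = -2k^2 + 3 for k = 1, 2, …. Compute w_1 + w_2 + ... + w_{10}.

-740

Over k = 1..10: Σk = 55, Σk² = 385.
Total = (-2)·385 + (3)·10 = -740.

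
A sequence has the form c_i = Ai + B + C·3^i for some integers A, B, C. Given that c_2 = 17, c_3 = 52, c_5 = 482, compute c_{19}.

Write the equations: 2A + B + 9C = 17; 3A + B + 27C = 52; 5A + B + 243C = 482.
Subtracting the first from the second: A + 18C = 35.
Subtracting the second from the third: 2A + 216C = 430.
Solving: C = 2, A = -1, then B = 1.
Therefore c_{19} = -19 + 1 + 2·1162261467 = 2324522916.

2324522916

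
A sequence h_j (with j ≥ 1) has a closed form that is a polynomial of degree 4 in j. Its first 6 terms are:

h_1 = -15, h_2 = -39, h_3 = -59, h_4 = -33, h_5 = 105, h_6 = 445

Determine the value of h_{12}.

1st diffs: -24, -20, 26, 138, 340.
2nd diffs: 4, 46, 112, 202.
3rd diffs: 42, 66, 90.
4th diffs: 24, 24 (constant).
So h_j = j^4 - 3j^3 - 5j^2 - 3j - 5.
Evaluating at j = 12 gives h_{12} = 14791.

14791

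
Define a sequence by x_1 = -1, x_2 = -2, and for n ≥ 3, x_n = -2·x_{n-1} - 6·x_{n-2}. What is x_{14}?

-188288

Compute successive terms:
x_3 = 10; x_4 = -8; x_5 = -44; …; x_{11} = -12896; x_{12} = 16768; x_{13} = 43840; x_{14} = -188288.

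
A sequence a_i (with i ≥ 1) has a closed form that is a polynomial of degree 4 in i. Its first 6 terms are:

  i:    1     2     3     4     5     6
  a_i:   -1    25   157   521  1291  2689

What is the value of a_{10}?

20681

1st diffs: 26, 132, 364, 770, 1398.
2nd diffs: 106, 232, 406, 628.
3rd diffs: 126, 174, 222.
4th diffs: 48, 48 (constant).
Newton forward-difference form: a_i = -1 + 26·C(i-1,1) + 106·C(i-1,2) + 126·C(i-1,3) + 48·C(i-1,4).
At i = 10: i-1 = 9, so a_{10} = -1 + 234 + 3816 + 10584 + 6048 = 20681.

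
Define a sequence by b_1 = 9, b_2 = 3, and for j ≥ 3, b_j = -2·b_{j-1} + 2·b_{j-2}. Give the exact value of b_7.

Step forward from the initial values:
b_3 = 12; b_4 = -18; b_5 = 60; b_6 = -156; b_7 = 432.

432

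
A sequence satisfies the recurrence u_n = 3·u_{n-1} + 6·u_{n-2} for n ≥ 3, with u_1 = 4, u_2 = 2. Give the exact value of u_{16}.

5318578422

Compute successive terms:
u_3 = 30  u_4 = 102  u_5 = 486  …  u_{13} = 63631494  u_{14} = 278214102  u_{15} = 1216431270  u_{16} = 5318578422.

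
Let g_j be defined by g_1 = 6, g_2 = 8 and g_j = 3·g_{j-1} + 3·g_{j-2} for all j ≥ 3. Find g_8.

Iterate the recurrence:
g_3 = 42;  g_4 = 150;  g_5 = 576;  g_6 = 2178;  g_7 = 8262;  g_8 = 31320.

31320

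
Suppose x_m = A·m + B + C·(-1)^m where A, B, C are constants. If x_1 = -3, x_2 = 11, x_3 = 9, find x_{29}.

Plug in m = 1, 2, 3: A + B - C = -3; 2A + B + C = 11; 3A + B - C = 9.
Subtracting the first from the second: A + 2C = 14.
Subtracting the second from the third: A - 2C = -2.
Solving: C = 4, A = 6, then B = -5.
So x_m = 6·m + (-5) + 4·(-1)^m; at m=29 this is 165.

165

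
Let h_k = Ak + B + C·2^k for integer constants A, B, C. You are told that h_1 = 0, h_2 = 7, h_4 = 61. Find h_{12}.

Plug in k = 1, 2, 4: A + B + 2C = 0; 2A + B + 4C = 7; 4A + B + 16C = 61.
Subtracting the first from the second: A + 2C = 7.
Subtracting the second from the third: 2A + 12C = 54.
Solving: C = 5, A = -3, then B = -7.
Hence h_{12} = -3·12 + (-7) + 5·4096 = 20437.

20437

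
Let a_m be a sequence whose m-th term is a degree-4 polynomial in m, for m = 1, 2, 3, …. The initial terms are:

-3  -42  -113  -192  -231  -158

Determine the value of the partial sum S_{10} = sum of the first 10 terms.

1st diffs: -39, -71, -79, -39, 73.
2nd diffs: -32, -8, 40, 112.
3rd diffs: 24, 48, 72.
4th diffs: 24, 24 (constant).
Newton forward-difference form: a_m = -3 + (-39)·C(m-1,1) + (-32)·C(m-1,2) + 24·C(m-1,3) + 24·C(m-1,4).
Continuing: 123, 732, 1813, 3534.
Summing m = 1..10 (10 terms) gives 5463.

5463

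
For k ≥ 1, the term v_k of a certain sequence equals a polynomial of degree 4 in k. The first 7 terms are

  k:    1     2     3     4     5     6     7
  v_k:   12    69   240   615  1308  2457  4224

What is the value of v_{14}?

52545

1st diffs: 57, 171, 375, 693, 1149, 1767.
2nd diffs: 114, 204, 318, 456, 618.
3rd diffs: 90, 114, 138, 162.
4th diffs: 24, 24, 24 (constant).
Newton forward-difference form: v_k = 12 + 57·C(k-1,1) + 114·C(k-1,2) + 90·C(k-1,3) + 24·C(k-1,4).
At k = 14: k-1 = 13, so v_{14} = 12 + 741 + 8892 + 25740 + 17160 = 52545.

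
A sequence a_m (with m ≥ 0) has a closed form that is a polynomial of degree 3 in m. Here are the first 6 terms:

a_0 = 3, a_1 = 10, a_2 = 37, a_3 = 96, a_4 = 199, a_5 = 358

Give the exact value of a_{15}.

7668

1st diffs: 7, 27, 59, 103, 159.
2nd diffs: 20, 32, 44, 56.
3rd diffs: 12, 12, 12 (constant).
Newton forward-difference form: a_m = 3 + 7·C(m,1) + 20·C(m,2) + 12·C(m,3).
At m = 15: m = 15, so a_{15} = 3 + 105 + 2100 + 5460 = 7668.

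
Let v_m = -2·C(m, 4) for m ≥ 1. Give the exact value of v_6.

C(6, 4) = 15, so v_6 = -30.

-30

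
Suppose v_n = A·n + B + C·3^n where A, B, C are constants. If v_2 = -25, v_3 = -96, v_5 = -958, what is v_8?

-26227

At n = 2, 3, 5: 2A + B + 9C = -25; 3A + B + 27C = -96; 5A + B + 243C = -958.
Subtracting the first from the second: A + 18C = -71.
Subtracting the second from the third: 2A + 216C = -862.
Solving: C = -4, A = 1, then B = 9.
Hence v_8 = 1·8 + 9 + (-4)·6561 = -26227.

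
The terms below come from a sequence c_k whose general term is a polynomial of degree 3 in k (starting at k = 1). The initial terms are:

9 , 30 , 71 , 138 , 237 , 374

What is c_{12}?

2330

1st diffs: 21, 41, 67, 99, 137.
2nd diffs: 20, 26, 32, 38.
3rd diffs: 6, 6, 6 (constant).
Newton forward-difference form: c_k = 9 + 21·C(k-1,1) + 20·C(k-1,2) + 6·C(k-1,3).
At k = 12: k-1 = 11, so c_{12} = 9 + 231 + 1100 + 990 = 2330.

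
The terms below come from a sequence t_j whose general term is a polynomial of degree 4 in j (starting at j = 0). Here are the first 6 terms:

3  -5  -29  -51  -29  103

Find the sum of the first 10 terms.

1st diffs: -8, -24, -22, 22, 132.
2nd diffs: -16, 2, 44, 110.
3rd diffs: 18, 42, 66.
4th diffs: 24, 24 (constant).
Newton forward-difference form: t_j = 3 + (-8)·C(j,1) + (-16)·C(j,2) + 18·C(j,3) + 24·C(j,4).
Continuing: 435, 1081, 2179, 3891.
Summing j = 0..9 (10 terms) gives 7578.

7578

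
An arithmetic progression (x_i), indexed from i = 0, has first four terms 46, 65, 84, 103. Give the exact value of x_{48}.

958

Common difference d = 19.
x_i = 46 + (i - 0)·19.
x_{48} = 46 + 48·19 = 958.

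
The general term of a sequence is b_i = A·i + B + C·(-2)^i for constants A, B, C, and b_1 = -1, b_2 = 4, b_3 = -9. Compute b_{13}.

-8203

At i = 1, 2, 3: A + B - 2C = -1; 2A + B + 4C = 4; 3A + B - 8C = -9.
Subtracting the first from the second: A + 6C = 5.
Subtracting the second from the third: A - 12C = -13.
Solving: C = 1, A = -1, then B = 2.
So b_i = -1·i + 2 + 1·(-2)^i; at i=13 this is -8203.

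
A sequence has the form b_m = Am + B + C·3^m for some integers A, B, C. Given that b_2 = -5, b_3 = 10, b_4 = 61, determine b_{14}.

4782919

At m = 2, 3, 4: 2A + B + 9C = -5; 3A + B + 27C = 10; 4A + B + 81C = 61.
Subtracting the first from the second: A + 18C = 15.
Subtracting the second from the third: A + 54C = 51.
Solving: C = 1, A = -3, then B = -8.
So b_m = -3·m + (-8) + 1·3^m; at m=14 this is 4782919.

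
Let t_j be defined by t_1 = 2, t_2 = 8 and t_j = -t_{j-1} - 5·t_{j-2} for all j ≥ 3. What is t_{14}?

-155672

Step forward from the initial values:
t_3 = -18; t_4 = -22; t_5 = 112; …; t_{11} = -6048; t_{12} = 31358; t_{13} = -1118; t_{14} = -155672.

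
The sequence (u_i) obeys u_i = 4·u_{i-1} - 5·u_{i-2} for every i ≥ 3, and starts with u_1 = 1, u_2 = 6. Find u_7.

Iterate the recurrence:
u_3 = 19, u_4 = 46, u_5 = 89, u_6 = 126, u_7 = 59.

59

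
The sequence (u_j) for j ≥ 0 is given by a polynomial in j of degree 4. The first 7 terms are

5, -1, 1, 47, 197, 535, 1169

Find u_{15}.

49895

1st diffs: -6, 2, 46, 150, 338, 634.
2nd diffs: 8, 44, 104, 188, 296.
3rd diffs: 36, 60, 84, 108.
4th diffs: 24, 24, 24 (constant).
So u_j = j^4 - 3j^2 - 4j + 5.
Evaluating at j = 15 gives u_{15} = 49895.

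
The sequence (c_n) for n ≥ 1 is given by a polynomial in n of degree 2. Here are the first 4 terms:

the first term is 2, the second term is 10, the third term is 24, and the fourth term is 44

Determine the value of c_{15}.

1st diffs: 8, 14, 20.
2nd diffs: 6, 6 (constant).
Newton forward-difference form: c_n = 2 + 8·C(n-1,1) + 6·C(n-1,2).
At n = 15: n-1 = 14, so c_{15} = 2 + 112 + 546 = 660.

660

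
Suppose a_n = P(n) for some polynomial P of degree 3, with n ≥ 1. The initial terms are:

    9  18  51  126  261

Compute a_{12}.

1st diffs: 9, 33, 75, 135.
2nd diffs: 24, 42, 60.
3rd diffs: 18, 18 (constant).
Newton forward-difference form: a_n = 9 + 9·C(n-1,1) + 24·C(n-1,2) + 18·C(n-1,3).
At n = 12: n-1 = 11, so a_{12} = 9 + 99 + 1320 + 2970 = 4398.

4398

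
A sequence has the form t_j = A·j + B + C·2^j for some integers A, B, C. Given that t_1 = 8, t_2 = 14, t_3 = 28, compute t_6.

Write the equations: A + B + 2C = 8; 2A + B + 4C = 14; 3A + B + 8C = 28.
Subtracting the first from the second: A + 2C = 6.
Subtracting the second from the third: A + 4C = 14.
Solving: C = 4, A = -2, then B = 2.
So t_j = -2·j + 2 + 4·2^j; at j=6 this is 246.

246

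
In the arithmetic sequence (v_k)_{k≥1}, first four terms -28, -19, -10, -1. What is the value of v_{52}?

Common difference d = 9.
v_k = -28 + (k - 1)·9.
v_{52} = -28 + 51·9 = 431.

431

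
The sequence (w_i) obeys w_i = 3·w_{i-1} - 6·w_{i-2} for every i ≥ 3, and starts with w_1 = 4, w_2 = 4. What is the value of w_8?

Step forward from the initial values:
w_3 = -12, w_4 = -60, w_5 = -108, w_6 = 36, w_7 = 756, w_8 = 2052.

2052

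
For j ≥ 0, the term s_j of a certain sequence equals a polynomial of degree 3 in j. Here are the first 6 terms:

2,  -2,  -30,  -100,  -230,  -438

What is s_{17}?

1st diffs: -4, -28, -70, -130, -208.
2nd diffs: -24, -42, -60, -78.
3rd diffs: -18, -18, -18 (constant).
So s_j = -3j^3 - 3j^2 + 2j + 2.
Evaluating at j = 17 gives s_{17} = -15570.

-15570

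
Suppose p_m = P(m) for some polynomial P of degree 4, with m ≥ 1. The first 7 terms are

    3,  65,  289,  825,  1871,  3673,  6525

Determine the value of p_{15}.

118261

1st diffs: 62, 224, 536, 1046, 1802, 2852.
2nd diffs: 162, 312, 510, 756, 1050.
3rd diffs: 150, 198, 246, 294.
4th diffs: 48, 48, 48 (constant).
Newton forward-difference form: p_m = 3 + 62·C(m-1,1) + 162·C(m-1,2) + 150·C(m-1,3) + 48·C(m-1,4).
At m = 15: m-1 = 14, so p_{15} = 3 + 868 + 14742 + 54600 + 48048 = 118261.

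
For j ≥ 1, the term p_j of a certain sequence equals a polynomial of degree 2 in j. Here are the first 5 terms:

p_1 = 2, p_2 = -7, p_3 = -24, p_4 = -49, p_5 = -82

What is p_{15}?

-852

1st diffs: -9, -17, -25, -33.
2nd diffs: -8, -8, -8 (constant).
Newton forward-difference form: p_j = 2 + (-9)·C(j-1,1) + (-8)·C(j-1,2).
At j = 15: j-1 = 14, so p_{15} = 2 - 126 - 728 = -852.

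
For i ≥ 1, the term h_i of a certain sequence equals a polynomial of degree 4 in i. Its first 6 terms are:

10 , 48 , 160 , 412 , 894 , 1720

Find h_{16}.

71140

1st diffs: 38, 112, 252, 482, 826.
2nd diffs: 74, 140, 230, 344.
3rd diffs: 66, 90, 114.
4th diffs: 24, 24 (constant).
Newton forward-difference form: h_i = 10 + 38·C(i-1,1) + 74·C(i-1,2) + 66·C(i-1,3) + 24·C(i-1,4).
At i = 16: i-1 = 15, so h_{16} = 10 + 570 + 7770 + 30030 + 32760 = 71140.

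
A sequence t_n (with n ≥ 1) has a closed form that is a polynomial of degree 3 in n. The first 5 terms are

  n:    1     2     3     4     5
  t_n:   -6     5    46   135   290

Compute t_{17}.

1st diffs: 11, 41, 89, 155.
2nd diffs: 30, 48, 66.
3rd diffs: 18, 18 (constant).
So t_n = 3n^3 - 3n^2 - n - 5.
Evaluating at n = 17 gives t_{17} = 13850.

13850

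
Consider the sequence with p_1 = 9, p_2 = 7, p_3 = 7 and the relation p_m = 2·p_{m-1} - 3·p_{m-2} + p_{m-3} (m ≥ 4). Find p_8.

Applying the relation repeatedly:
p_4 = 2  p_5 = -10  p_6 = -19  p_7 = -6  p_8 = 35.

35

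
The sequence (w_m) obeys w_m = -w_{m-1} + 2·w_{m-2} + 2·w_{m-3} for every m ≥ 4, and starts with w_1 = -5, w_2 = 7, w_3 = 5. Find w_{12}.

Compute successive terms:
w_4 = -1  w_5 = 25  w_6 = -17  w_7 = 65  w_8 = -49  w_9 = 145  w_{10} = -113  w_{11} = 305  w_{12} = -241.

-241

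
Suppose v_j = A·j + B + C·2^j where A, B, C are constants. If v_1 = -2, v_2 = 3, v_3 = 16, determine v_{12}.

16341

Write the equations: A + B + 2C = -2; 2A + B + 4C = 3; 3A + B + 8C = 16.
Subtracting the first from the second: A + 2C = 5.
Subtracting the second from the third: A + 4C = 13.
Solving: C = 4, A = -3, then B = -7.
Hence v_{12} = -3·12 + (-7) + 4·4096 = 16341.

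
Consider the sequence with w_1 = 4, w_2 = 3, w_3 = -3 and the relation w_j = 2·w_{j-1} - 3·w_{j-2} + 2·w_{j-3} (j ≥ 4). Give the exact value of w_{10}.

-15

Iterate the recurrence:
w_4 = -7;  w_5 = 1;  w_6 = 17;  w_7 = 17;  w_8 = -15;  w_9 = -47;  w_{10} = -15.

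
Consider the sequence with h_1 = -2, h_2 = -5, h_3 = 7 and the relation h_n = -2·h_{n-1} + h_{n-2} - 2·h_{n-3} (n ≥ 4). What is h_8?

Iterate the recurrence:
h_4 = -15  h_5 = 47  h_6 = -123  h_7 = 323  h_8 = -863.

-863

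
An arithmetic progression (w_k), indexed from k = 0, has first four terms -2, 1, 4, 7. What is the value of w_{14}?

40

Common difference d = 3.
w_k = -2 + (k - 0)·3.
w_{14} = -2 + 14·3 = 40.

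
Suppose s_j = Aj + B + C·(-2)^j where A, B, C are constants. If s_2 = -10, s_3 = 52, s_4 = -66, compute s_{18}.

-1310678

Write the equations: 2A + B + 4C = -10; 3A + B - 8C = 52; 4A + B + 16C = -66.
Subtracting the first from the second: A - 12C = 62.
Subtracting the second from the third: A + 24C = -118.
Solving: C = -5, A = 2, then B = 6.
So s_j = 2·j + 6 + (-5)·(-2)^j; at j=18 this is -1310678.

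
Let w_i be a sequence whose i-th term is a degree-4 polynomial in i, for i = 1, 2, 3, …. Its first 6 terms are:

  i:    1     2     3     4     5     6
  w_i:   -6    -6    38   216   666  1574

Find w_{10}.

1st diffs: 0, 44, 178, 450, 908.
2nd diffs: 44, 134, 272, 458.
3rd diffs: 90, 138, 186.
4th diffs: 48, 48 (constant).
Newton forward-difference form: w_i = -6 + 44·C(i-1,2) + 90·C(i-1,3) + 48·C(i-1,4).
At i = 10: i-1 = 9, so w_{10} = -6 + 1584 + 7560 + 6048 = 15186.

15186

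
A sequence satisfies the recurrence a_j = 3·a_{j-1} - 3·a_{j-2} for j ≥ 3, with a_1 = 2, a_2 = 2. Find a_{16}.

-4374

Compute successive terms:
a_3 = 0, a_4 = -6, a_5 = -18, …, a_{13} = 1458, a_{14} = 1458, a_{15} = 0, a_{16} = -4374.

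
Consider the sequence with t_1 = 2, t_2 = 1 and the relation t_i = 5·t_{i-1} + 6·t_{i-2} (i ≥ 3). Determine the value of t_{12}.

155484451

Iterate the recurrence:
t_3 = 17  t_4 = 91  t_5 = 557  t_6 = 3331  t_7 = 19997  t_8 = 119971  t_9 = 719837  t_{10} = 4319011  t_{11} = 25914077  t_{12} = 155484451.
(Characteristic roots are 6 and -1.)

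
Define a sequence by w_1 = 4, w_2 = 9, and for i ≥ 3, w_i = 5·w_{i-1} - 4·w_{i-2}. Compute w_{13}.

27962029

Iterate the recurrence:
w_3 = 29  w_4 = 109  w_5 = 429  …  w_{10} = 436909  w_{11} = 1747629  w_{12} = 6990509  w_{13} = 27962029.
(Characteristic roots are 4 and 1.)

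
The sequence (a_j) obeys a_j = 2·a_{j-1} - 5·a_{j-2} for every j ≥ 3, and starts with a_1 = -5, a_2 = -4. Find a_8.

-6

Compute successive terms:
a_3 = 17  a_4 = 54  a_5 = 23  a_6 = -224  a_7 = -563  a_8 = -6.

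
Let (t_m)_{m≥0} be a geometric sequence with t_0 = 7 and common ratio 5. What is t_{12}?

1708984375

t_m = 7·5^(m-0).
t_{12} = 7·5^12 = 1708984375.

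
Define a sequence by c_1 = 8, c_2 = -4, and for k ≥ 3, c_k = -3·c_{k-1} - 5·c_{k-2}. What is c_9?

c_3 = -28  c_4 = 104  c_5 = -172  c_6 = -4  c_7 = 872  c_8 = -2596  c_9 = 3428.

3428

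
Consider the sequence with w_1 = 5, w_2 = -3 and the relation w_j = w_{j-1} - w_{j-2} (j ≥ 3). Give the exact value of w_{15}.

Compute successive terms:
w_3 = -8  w_4 = -5  w_5 = 3  …  w_{12} = 8  w_{13} = 5  w_{14} = -3  w_{15} = -8.

-8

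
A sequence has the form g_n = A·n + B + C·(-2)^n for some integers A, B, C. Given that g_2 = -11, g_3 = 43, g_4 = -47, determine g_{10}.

Plug in n = 2, 3, 4: 2A + B + 4C = -11; 3A + B - 8C = 43; 4A + B + 16C = -47.
Subtracting the first from the second: A - 12C = 54.
Subtracting the second from the third: A + 24C = -90.
Solving: C = -4, A = 6, then B = -7.
So g_n = 6·n + (-7) + (-4)·(-2)^n; at n=10 this is -4043.

-4043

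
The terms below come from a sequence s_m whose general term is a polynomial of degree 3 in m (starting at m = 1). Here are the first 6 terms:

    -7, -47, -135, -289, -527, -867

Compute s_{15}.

1st diffs: -40, -88, -154, -238, -340.
2nd diffs: -48, -66, -84, -102.
3rd diffs: -18, -18, -18 (constant).
Newton forward-difference form: s_m = -7 + (-40)·C(m-1,1) + (-48)·C(m-1,2) + (-18)·C(m-1,3).
At m = 15: m-1 = 14, so s_{15} = -7 - 560 - 4368 - 6552 = -11487.

-11487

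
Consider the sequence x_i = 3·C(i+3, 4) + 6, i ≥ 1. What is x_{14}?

C(17, 4) = 2380, so x_{14} = 7146.

7146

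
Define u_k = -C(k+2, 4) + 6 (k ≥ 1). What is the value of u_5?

C(7, 4) = 35, so u_5 = -29.

-29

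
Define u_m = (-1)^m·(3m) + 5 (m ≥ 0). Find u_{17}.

(-1)^17 = -1; 3m at m=17 is 51; so u_{17} = -46.

-46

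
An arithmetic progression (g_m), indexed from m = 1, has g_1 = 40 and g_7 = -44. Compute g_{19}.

Common difference d = (-44 - 40) / (7 - 1) = -14.
g_m = 40 + (m - 1)·(-14).
g_{19} = 40 + 18·(-14) = -212.

-212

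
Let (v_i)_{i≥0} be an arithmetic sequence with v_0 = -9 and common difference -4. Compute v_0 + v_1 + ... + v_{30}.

-2139

v_i = -9 + (i - 0)·(-4).
v_{30} = -129; S = 31·(-9 + (-129))/2 = -2139.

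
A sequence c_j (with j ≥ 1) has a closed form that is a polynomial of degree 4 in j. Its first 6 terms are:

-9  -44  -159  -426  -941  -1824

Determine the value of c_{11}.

1st diffs: -35, -115, -267, -515, -883.
2nd diffs: -80, -152, -248, -368.
3rd diffs: -72, -96, -120.
4th diffs: -24, -24 (constant).
Newton forward-difference form: c_j = -9 + (-35)·C(j-1,1) + (-80)·C(j-1,2) + (-72)·C(j-1,3) + (-24)·C(j-1,4).
At j = 11: j-1 = 10, so c_{11} = -9 - 350 - 3600 - 8640 - 5040 = -17639.

-17639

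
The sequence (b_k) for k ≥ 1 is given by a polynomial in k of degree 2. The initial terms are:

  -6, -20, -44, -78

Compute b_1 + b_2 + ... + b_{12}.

1st diffs: -14, -24, -34.
2nd diffs: -10, -10 (constant).
So b_k = -5k^2 + k - 2.
Continuing: …, -122, -176, -240, -314, …, b_{12} = -710.
Summing k = 1..12 (12 terms) gives -3196.

-3196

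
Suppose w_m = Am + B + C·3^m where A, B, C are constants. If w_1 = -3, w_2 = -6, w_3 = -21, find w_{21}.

-10460353143

Plug in m = 1, 2, 3: A + B + 3C = -3; 2A + B + 9C = -6; 3A + B + 27C = -21.
Subtracting the first from the second: A + 6C = -3.
Subtracting the second from the third: A + 18C = -15.
Solving: C = -1, A = 3, then B = -3.
Therefore w_{21} = 63 + (-3) + (-1)·10460353203 = -10460353143.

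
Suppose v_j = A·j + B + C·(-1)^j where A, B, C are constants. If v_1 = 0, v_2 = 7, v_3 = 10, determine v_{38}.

187

Write the equations: A + B - C = 0; 2A + B + C = 7; 3A + B - C = 10.
Subtracting the first from the second: A + 2C = 7.
Subtracting the second from the third: A - 2C = 3.
Solving: C = 1, A = 5, then B = -4.
Therefore v_{38} = 190 + (-4) + 1·1 = 187.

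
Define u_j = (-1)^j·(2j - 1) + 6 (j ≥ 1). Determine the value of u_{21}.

-35

(-1)^21 = -1; 2j - 1 at j=21 is 41; so u_{21} = -35.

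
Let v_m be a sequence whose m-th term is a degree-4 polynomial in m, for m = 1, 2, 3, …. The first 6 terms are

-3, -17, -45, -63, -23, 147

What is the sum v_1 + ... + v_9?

4341

1st diffs: -14, -28, -18, 40, 170.
2nd diffs: -14, 10, 58, 130.
3rd diffs: 24, 48, 72.
4th diffs: 24, 24 (constant).
Newton forward-difference form: v_m = -3 + (-14)·C(m-1,1) + (-14)·C(m-1,2) + 24·C(m-1,3) + 24·C(m-1,4).
Continuing: 543, 1285, 2517.
Summing m = 1..9 (9 terms) gives 4341.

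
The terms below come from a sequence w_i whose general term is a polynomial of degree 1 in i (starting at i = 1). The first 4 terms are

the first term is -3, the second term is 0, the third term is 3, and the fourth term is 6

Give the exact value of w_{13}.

1st diffs: 3, 3, 3 (constant).
So w_i = 3i - 6.
Evaluating at i = 13 gives w_{13} = 33.

33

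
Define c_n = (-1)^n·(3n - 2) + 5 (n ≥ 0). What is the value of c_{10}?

33

(-1)^10 = 1; 3n - 2 at n=10 is 28; so c_{10} = 33.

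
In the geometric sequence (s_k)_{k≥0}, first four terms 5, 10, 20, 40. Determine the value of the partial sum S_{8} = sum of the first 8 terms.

Common ratio r = 2.
s_k = 5·2^(k-0).
S = 5·(2^8 - 1)/(2 - 1) = 5·(256 - 1)/(1) = 1275.

1275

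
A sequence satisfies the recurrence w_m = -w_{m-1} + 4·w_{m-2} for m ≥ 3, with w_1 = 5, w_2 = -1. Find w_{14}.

-435761

Compute successive terms:
w_3 = 21; w_4 = -25; w_5 = 109; …; w_{11} = 26229; w_{12} = -66169; w_{13} = 171085; w_{14} = -435761.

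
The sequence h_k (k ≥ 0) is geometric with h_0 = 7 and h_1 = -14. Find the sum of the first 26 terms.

-156587347

Common ratio r = -2.
h_k = 7·(-2)^(k-0).
S = 7·((-2)^26 - 1)/(-2 - 1) = 7·(67108864 - 1)/(-3) = -156587347.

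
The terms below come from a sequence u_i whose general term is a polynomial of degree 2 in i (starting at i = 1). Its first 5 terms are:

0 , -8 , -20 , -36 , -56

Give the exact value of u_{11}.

1st diffs: -8, -12, -16, -20.
2nd diffs: -4, -4, -4 (constant).
So u_i = -2i^2 - 2i + 4.
Evaluating at i = 11 gives u_{11} = -260.

-260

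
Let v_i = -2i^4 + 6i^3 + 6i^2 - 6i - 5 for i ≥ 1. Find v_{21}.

-330881

v_{21} = -2·21^4 + 6·21^3 + 6·21^2 - 6·21 - 5 = -330881.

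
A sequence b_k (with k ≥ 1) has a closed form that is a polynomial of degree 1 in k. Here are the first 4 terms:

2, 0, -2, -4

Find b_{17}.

-30

1st diffs: -2, -2, -2 (constant).
So b_k = -2k + 4.
Evaluating at k = 17 gives b_{17} = -30.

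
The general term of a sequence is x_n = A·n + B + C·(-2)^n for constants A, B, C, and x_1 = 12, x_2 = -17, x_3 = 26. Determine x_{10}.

At n = 1, 2, 3: A + B - 2C = 12; 2A + B + 4C = -17; 3A + B - 8C = 26.
Subtracting the first from the second: A + 6C = -29.
Subtracting the second from the third: A - 12C = 43.
Solving: C = -4, A = -5, then B = 9.
Therefore x_{10} = -50 + 9 + (-4)·1024 = -4137.

-4137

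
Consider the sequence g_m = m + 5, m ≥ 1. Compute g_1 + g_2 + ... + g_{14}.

Over m = 1..14: Σm = 105.
Total = (1)·105 + (5)·14 = 175.

175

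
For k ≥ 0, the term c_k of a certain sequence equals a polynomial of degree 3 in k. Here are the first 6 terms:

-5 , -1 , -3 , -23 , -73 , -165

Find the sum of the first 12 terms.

1st diffs: 4, -2, -20, -50, -92.
2nd diffs: -6, -18, -30, -42.
3rd diffs: -12, -12, -12 (constant).
Newton forward-difference form: c_k = -5 + 4·C(k,1) + (-6)·C(k,2) + (-12)·C(k,3).
Continuing: …, -311, -523, -813, -1193, …, c_{11} = -2271.
Summing k = 0..11 (12 terms) gives -7056.

-7056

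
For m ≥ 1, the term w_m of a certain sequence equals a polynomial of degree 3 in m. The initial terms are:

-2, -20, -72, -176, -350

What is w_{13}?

-6422

1st diffs: -18, -52, -104, -174.
2nd diffs: -34, -52, -70.
3rd diffs: -18, -18 (constant).
So w_m = -3m^3 + m^2.
Evaluating at m = 13 gives w_{13} = -6422.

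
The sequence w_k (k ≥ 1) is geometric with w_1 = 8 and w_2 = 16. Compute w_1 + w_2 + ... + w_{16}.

Common ratio r = 2.
w_k = 8·2^(k-1).
S = 8·(2^16 - 1)/(2 - 1) = 8·(65536 - 1)/(1) = 524280.

524280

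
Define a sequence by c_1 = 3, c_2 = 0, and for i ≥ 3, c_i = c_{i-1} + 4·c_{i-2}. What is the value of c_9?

Compute successive terms:
c_3 = 12, c_4 = 12, c_5 = 60, c_6 = 108, c_7 = 348, c_8 = 780, c_9 = 2172.

2172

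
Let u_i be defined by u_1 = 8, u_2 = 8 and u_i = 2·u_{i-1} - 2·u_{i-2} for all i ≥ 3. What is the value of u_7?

Iterate the recurrence:
u_3 = 0, u_4 = -16, u_5 = -32, u_6 = -32, u_7 = 0.

0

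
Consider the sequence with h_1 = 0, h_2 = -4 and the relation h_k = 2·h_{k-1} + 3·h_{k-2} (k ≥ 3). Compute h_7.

-728

Compute successive terms:
h_3 = -8, h_4 = -28, h_5 = -80, h_6 = -244, h_7 = -728.
(Characteristic roots are 3 and -1.)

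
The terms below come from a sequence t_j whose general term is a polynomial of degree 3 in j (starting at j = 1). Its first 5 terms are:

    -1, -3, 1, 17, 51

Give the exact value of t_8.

1st diffs: -2, 4, 16, 34.
2nd diffs: 6, 12, 18.
3rd diffs: 6, 6 (constant).
Newton forward-difference form: t_j = -1 + (-2)·C(j-1,1) + 6·C(j-1,2) + 6·C(j-1,3).
At j = 8: j-1 = 7, so t_8 = -1 - 14 + 126 + 210 = 321.

321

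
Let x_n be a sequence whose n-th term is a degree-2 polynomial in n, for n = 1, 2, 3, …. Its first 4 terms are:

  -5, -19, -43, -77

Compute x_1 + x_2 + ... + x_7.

1st diffs: -14, -24, -34.
2nd diffs: -10, -10 (constant).
Newton forward-difference form: x_n = -5 + (-14)·C(n-1,1) + (-10)·C(n-1,2).
Continuing: -121, -175, -239.
Summing n = 1..7 (7 terms) gives -679.

-679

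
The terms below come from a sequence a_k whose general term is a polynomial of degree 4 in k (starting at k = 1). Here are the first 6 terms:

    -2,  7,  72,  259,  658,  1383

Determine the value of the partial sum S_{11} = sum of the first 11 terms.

42581

1st diffs: 9, 65, 187, 399, 725.
2nd diffs: 56, 122, 212, 326.
3rd diffs: 66, 90, 114.
4th diffs: 24, 24 (constant).
So a_k = k^4 + k^3 - 3k^2 - 4k + 3.
Continuing: …, 2572, 4387, 7014, 10663, …, a_{11} = 15568.
Summing k = 1..11 (11 terms) gives 42581.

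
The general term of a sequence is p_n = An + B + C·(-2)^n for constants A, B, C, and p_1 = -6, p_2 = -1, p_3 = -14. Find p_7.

-138

At n = 1, 2, 3: A + B - 2C = -6; 2A + B + 4C = -1; 3A + B - 8C = -14.
Subtracting the first from the second: A + 6C = 5.
Subtracting the second from the third: A - 12C = -13.
Solving: C = 1, A = -1, then B = -3.
So p_n = -1·n + (-3) + 1·(-2)^n; at n=7 this is -138.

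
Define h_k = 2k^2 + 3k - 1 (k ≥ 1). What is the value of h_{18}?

701

h_{18} = 2·18^2 + 3·18 - 1 = 701.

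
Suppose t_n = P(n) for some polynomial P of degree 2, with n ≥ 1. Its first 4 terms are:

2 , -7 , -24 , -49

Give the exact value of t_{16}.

-973

1st diffs: -9, -17, -25.
2nd diffs: -8, -8 (constant).
Newton forward-difference form: t_n = 2 + (-9)·C(n-1,1) + (-8)·C(n-1,2).
At n = 16: n-1 = 15, so t_{16} = 2 - 135 - 840 = -973.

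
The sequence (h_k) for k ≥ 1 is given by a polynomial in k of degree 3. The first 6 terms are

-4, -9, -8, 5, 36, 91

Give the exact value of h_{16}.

1st diffs: -5, 1, 13, 31, 55.
2nd diffs: 6, 12, 18, 24.
3rd diffs: 6, 6, 6 (constant).
Newton forward-difference form: h_k = -4 + (-5)·C(k-1,1) + 6·C(k-1,2) + 6·C(k-1,3).
At k = 16: k-1 = 15, so h_{16} = -4 - 75 + 630 + 2730 = 3281.

3281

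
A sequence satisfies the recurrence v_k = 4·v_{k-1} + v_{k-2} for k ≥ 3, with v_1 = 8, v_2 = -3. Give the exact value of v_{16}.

Iterate the recurrence:
v_3 = -4, v_4 = -19, v_5 = -80, …, v_{13} = -8297216, v_{14} = -35147571, v_{15} = -148887500, v_{16} = -630697571.

-630697571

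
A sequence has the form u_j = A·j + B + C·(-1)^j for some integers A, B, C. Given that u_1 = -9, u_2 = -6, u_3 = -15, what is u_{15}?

-51

Write the equations: A + B - C = -9; 2A + B + C = -6; 3A + B - C = -15.
Subtracting the first from the second: A + 2C = 3.
Subtracting the second from the third: A - 2C = -9.
Solving: C = 3, A = -3, then B = -3.
Therefore u_{15} = -45 + (-3) + 3·(-1) = -51.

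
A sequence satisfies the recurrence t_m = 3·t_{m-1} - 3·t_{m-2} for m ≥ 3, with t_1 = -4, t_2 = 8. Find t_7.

t_3 = 36  t_4 = 84  t_5 = 144  t_6 = 180  t_7 = 108.

108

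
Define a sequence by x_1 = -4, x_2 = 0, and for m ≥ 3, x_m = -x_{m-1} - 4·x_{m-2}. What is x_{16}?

52208

Step forward from the initial values:
x_3 = 16;  x_4 = -16;  x_5 = -48;  …;  x_{13} = 15824;  x_{14} = 3696;  x_{15} = -66992;  x_{16} = 52208.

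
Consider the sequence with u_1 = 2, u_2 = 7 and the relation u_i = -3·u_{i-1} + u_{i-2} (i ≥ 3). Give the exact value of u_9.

-25111

Iterate the recurrence:
u_3 = -19  u_4 = 64  u_5 = -211  u_6 = 697  u_7 = -2302  u_8 = 7603  u_9 = -25111.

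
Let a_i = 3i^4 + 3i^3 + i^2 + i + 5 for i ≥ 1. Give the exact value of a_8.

13901

a_8 = 3·8^4 + 3·8^3 + 1·8^2 + 1·8 + 5 = 13901.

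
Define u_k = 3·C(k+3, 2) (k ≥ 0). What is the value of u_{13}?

360

C(16, 2) = 120, so u_{13} = 360.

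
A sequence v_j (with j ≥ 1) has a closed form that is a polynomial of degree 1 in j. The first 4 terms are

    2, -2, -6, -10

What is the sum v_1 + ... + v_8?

-96

1st diffs: -4, -4, -4 (constant).
So v_j = -4j + 6.
Continuing: -14, -18, -22, -26.
Summing j = 1..8 (8 terms) gives -96.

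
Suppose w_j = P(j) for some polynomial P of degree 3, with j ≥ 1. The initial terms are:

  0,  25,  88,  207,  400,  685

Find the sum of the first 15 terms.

44485

1st diffs: 25, 63, 119, 193, 285.
2nd diffs: 38, 56, 74, 92.
3rd diffs: 18, 18, 18 (constant).
Newton forward-difference form: w_j = 25·C(j-1,1) + 38·C(j-1,2) + 18·C(j-1,3).
Continuing: …, 1080, 1603, 2272, 3105, …, w_{15} = 10360.
Summing j = 1..15 (15 terms) gives 44485.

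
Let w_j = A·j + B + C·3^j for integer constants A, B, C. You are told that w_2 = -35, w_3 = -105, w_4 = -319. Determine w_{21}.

-41841412773

Plug in j = 2, 3, 4: 2A + B + 9C = -35; 3A + B + 27C = -105; 4A + B + 81C = -319.
Subtracting the first from the second: A + 18C = -70.
Subtracting the second from the third: A + 54C = -214.
Solving: C = -4, A = 2, then B = -3.
Hence w_{21} = 2·21 + (-3) + (-4)·10460353203 = -41841412773.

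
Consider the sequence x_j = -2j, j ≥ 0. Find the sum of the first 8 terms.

Over j = 0..7: Σj = 28.
Total = (-2)·28 = -56.

-56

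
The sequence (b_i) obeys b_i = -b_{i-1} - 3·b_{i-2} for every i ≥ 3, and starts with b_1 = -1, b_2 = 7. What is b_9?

284

Applying the relation repeatedly:
b_3 = -4  b_4 = -17  b_5 = 29  b_6 = 22  b_7 = -109  b_8 = 43  b_9 = 284.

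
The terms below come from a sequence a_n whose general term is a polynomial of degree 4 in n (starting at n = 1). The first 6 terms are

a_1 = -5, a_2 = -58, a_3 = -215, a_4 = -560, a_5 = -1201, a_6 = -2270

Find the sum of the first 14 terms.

-174881

1st diffs: -53, -157, -345, -641, -1069.
2nd diffs: -104, -188, -296, -428.
3rd diffs: -84, -108, -132.
4th diffs: -24, -24 (constant).
Newton forward-difference form: a_n = -5 + (-53)·C(n-1,1) + (-104)·C(n-1,2) + (-84)·C(n-1,3) + (-24)·C(n-1,4).
Continuing: …, -3923, -6340, -9725, -14306, …, a_{14} = -49990.
Summing n = 1..14 (14 terms) gives -174881.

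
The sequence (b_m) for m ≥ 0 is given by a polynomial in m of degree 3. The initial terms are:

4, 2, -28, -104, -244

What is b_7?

-1228

1st diffs: -2, -30, -76, -140.
2nd diffs: -28, -46, -64.
3rd diffs: -18, -18 (constant).
So b_m = -3m^3 - 5m^2 + 6m + 4.
Evaluating at m = 7 gives b_7 = -1228.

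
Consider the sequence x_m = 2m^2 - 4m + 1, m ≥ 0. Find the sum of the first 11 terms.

561

Over m = 0..10: Σm = 55, Σm² = 385.
Total = (2)·385 + (-4)·55 + (1)·11 = 561.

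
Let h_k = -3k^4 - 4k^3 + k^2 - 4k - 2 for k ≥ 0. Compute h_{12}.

-69026

h_{12} = -3·12^4 - 4·12^3 + 1·12^2 - 4·12 - 2 = -69026.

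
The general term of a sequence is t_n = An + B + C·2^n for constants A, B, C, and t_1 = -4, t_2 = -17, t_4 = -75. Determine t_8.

Write the equations: A + B + 2C = -4; 2A + B + 4C = -17; 4A + B + 16C = -75.
Subtracting the first from the second: A + 2C = -13.
Subtracting the second from the third: 2A + 12C = -58.
Solving: C = -4, A = -5, then B = 9.
So t_n = -5·n + 9 + (-4)·2^n; at n=8 this is -1055.

-1055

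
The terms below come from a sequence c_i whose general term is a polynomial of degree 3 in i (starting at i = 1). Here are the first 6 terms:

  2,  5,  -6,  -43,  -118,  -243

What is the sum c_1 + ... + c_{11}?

1st diffs: 3, -11, -37, -75, -125.
2nd diffs: -14, -26, -38, -50.
3rd diffs: -12, -12, -12 (constant).
So c_i = -2i^3 + 5i^2 + 2i - 3.
Continuing: …, -430, -691, -1038, -1483, …, c_{11} = -2038.
Summing i = 1..11 (11 terms) gives -6083.

-6083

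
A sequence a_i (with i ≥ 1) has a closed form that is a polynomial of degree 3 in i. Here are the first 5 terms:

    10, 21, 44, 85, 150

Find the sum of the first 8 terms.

1st diffs: 11, 23, 41, 65.
2nd diffs: 12, 18, 24.
3rd diffs: 6, 6 (constant).
Newton forward-difference form: a_i = 10 + 11·C(i-1,1) + 12·C(i-1,2) + 6·C(i-1,3).
Continuing: 245, 376, 549.
Summing i = 1..8 (8 terms) gives 1480.

1480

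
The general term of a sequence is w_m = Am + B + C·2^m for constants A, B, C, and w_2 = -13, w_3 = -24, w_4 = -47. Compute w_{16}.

-196595

At m = 2, 3, 4: 2A + B + 4C = -13; 3A + B + 8C = -24; 4A + B + 16C = -47.
Subtracting the first from the second: A + 4C = -11.
Subtracting the second from the third: A + 8C = -23.
Solving: C = -3, A = 1, then B = -3.
Therefore w_{16} = 16 + (-3) + (-3)·65536 = -196595.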